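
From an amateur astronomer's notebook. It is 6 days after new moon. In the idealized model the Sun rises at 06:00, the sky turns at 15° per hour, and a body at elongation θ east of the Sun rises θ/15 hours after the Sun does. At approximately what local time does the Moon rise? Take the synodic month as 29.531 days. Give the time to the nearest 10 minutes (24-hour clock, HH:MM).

The Moon has covered 6/29.531 of its cycle, so θ ≈ 360° × 6/29.531 = 73.1°.
Delay after the Sun = 73.1° / (15°/h) ≈ 4.88 h.
06:00 + 4.876 h ≈ 10:53 → 10:50 to the nearest ten minutes.

10:50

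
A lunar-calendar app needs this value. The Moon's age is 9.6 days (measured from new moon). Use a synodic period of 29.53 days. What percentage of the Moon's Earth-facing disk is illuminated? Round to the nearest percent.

73%

Phase angle: θ = 360°·(9.6 d)/(29.53 d) = 117.0°.
cos 117.0° = (-0.455), so f = (1 − (-0.455))/2 = 0.727, so 73%.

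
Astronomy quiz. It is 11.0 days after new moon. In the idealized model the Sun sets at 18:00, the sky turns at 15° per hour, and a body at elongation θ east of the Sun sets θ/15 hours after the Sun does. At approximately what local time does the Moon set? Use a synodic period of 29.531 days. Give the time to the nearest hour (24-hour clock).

Elongation θ = 360° × 11.0/29.531 ≈ 134.1°.
At 15° of sky rotation per hour, 134.1° corresponds to a 8.94 h lag.
18:00 + 8.94 h ≈ 02:56 → 03:00 to the nearest hour.

03:00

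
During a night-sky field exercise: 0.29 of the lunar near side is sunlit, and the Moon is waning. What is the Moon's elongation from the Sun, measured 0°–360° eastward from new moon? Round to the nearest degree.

Invert f = (1 − cos θ)/2 to get cos θ = 1 − 2(0.29) = 0.420, hence θ₀ = arccos 0.420 = 65.2°.
A waning Moon lies in 180°–360°, so θ = 360° − 65.2° = 294.8°.

295°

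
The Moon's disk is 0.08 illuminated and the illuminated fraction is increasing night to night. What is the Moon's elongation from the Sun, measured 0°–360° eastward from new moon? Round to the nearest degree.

33°

cos θ = 1 − 2f = 0.840, giving a principal value of 32.9°.
The Moon is waxing (0°–180°), so θ = 32.9° directly.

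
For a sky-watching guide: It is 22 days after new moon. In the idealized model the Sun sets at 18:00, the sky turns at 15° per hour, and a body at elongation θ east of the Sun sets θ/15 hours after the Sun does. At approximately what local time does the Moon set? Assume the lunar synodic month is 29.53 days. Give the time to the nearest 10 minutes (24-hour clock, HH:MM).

11:50

The Moon has covered 22/29.53 of its cycle, so θ ≈ 360° × 22/29.53 = 268.2°.
Delay after the Sun = 268.2° / (15°/h) ≈ 17.88 h.
18:00 + 17.880 h ≈ 11:53 → 11:50 to the nearest ten minutes.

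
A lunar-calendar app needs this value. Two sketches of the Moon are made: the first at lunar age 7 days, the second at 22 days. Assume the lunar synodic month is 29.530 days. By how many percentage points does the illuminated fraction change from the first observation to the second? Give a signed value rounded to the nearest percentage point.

First observation: θ = 360°·7/29.530 = 85.3°, so f = 0.459.
Second observation: θ = 268.2°, f = 0.516.
Δf = 0.516 − 0.459 = +0.056, i.e. +6 pp.

+6 percentage points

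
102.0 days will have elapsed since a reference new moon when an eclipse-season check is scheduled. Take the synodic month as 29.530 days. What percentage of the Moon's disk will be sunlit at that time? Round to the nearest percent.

Reduce mod P: 102.0 − 3×29.530 = 13.41 d into the current lunation.
The Moon has covered 13.41/29.530 of its cycle, so θ ≈ 360° × 13.41/29.530 = 163.5°.
Illuminated fraction = (1 − cos 163.5°)/2 = (1 − (-0.959))/2 ≈ 0.979, so 98%.

98%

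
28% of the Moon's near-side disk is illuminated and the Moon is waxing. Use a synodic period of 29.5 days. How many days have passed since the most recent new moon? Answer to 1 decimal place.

cos θ = 1 − 2f = 0.440, giving a principal value of 63.9°.
Waxing ⇒ before full, so θ = 63.9°.
Age = 29.5 × 63.9°/360° ≈ 5.24 days.

5.2 days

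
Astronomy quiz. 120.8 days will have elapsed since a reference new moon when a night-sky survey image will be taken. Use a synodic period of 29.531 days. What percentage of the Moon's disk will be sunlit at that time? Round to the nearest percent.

8%

120.8/29.531 = 4.091 lunations, so 4 complete cycles and 2.68 d into the next.
Elongation θ = 360° × 2.68/29.531 ≈ 32.6°.
cos 32.6° = 0.842, so f = (1 − 0.842)/2 = 0.079, so 8%.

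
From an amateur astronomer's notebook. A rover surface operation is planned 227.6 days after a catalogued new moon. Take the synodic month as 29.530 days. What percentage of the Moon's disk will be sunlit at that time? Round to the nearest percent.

63%

227.6 d spans 7 complete synodic months (7 × 29.530 = 206.71 d) plus 20.89 d.
The Moon has covered 20.89/29.530 of its cycle, so θ ≈ 360° × 20.89/29.530 = 254.7°.
cos 254.7° = (-0.264), so f = (1 − (-0.264))/2 = 0.632, so 63%.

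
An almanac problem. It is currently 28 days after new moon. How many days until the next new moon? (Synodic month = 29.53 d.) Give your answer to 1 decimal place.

1.5 days

The next new moon completes the synodic month: 29.53 − 28 = 1.530 days.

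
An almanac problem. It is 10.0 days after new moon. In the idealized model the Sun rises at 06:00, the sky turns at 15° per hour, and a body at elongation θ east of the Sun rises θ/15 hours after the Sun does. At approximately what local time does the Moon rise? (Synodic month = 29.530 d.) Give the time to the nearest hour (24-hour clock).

14:00

Elongation θ = 360° × 10.0/29.530 ≈ 121.9°.
At 15° of sky rotation per hour, 121.9° corresponds to a 8.13 h lag.
06:00 + 8.13 h ≈ 14:08 → 14:00 to the nearest hour.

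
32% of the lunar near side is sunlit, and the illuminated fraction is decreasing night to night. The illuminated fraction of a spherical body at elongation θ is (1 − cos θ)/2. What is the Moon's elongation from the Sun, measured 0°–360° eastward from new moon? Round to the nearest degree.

Invert f = (1 − cos θ)/2 to get cos θ = 1 − 2(0.32) = 0.360, hence θ₀ = arccos 0.360 = 68.9°.
Waning ⇒ past full, so θ = 360° − 68.9° = 291.1°.

291°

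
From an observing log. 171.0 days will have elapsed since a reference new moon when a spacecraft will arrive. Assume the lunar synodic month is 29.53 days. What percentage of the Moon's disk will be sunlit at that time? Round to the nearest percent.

171.0/29.53 = 5.791 lunations, so 5 complete cycles and 23.35 d into the next.
Elongation θ = 360° × 23.35/29.53 ≈ 284.7°.
Illuminated fraction = (1 − cos 284.7°)/2 = (1 − 0.253)/2 ≈ 0.373, so 37%.

37%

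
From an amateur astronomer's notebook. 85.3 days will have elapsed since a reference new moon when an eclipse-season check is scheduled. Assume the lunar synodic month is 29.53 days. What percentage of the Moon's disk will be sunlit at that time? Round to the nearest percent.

12%

Reduce mod P: 85.3 − 2×29.53 = 26.24 d into the current lunation.
Phase angle: θ = 360°·(26.24 d)/(29.53 d) = 319.9°.
cos 319.9° = 0.765, so f = (1 − 0.765)/2 = 0.118, so 12%.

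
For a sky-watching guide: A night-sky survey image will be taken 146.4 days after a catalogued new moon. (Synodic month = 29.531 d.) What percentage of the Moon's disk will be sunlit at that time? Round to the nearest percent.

146.4/29.531 = 4.958 lunations, so 4 complete cycles and 28.28 d into the next.
The Moon has covered 28.28/29.531 of its cycle, so θ ≈ 360° × 28.28/29.531 = 344.7°.
Illuminated fraction = (1 − cos 344.7°)/2 = (1 − 0.965)/2 ≈ 0.018, so 2%.

2%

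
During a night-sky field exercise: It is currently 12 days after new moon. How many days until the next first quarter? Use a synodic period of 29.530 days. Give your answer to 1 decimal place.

24.9 days

First quarter occurs at elongation 90°, i.e. at age 29.530 × 90/360 = 7.383 d.
This lunation's first quarter (7.383 d) has passed, so add one period: 36.913 − 12 = 24.913 days.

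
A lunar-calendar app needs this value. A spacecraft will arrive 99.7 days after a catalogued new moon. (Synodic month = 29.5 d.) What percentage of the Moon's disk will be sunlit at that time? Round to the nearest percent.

86%

99.7 d spans 3 complete synodic months (3 × 29.5 = 88.50 d) plus 11.20 d.
The Moon has covered 11.20/29.5 of its cycle, so θ ≈ 360° × 11.20/29.5 = 136.7°.
cos 136.7° = (-0.728), so f = (1 − (-0.728))/2 = 0.864, so 86%.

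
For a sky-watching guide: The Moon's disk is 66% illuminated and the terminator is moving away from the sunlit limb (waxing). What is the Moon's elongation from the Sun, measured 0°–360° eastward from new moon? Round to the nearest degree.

109°

cos θ = 1 − 2f = -0.320, giving a principal value of 108.7°.
The Moon is waxing (0°–180°), so θ = 108.7° directly.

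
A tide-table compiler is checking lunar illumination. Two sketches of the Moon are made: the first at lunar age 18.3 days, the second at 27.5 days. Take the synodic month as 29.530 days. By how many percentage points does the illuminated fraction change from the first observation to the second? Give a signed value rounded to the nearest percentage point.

-82 pp

First observation: θ = 360°·18.3/29.530 = 223.1°, so f = 0.865.
Second observation: θ = 335.3°, f = 0.046.
Δf = 0.046 − 0.865 = -0.819, i.e. -82 pp.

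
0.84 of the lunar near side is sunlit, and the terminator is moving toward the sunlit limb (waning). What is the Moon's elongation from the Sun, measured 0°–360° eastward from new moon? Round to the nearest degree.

cos θ = 1 − 2f = -0.680, giving a principal value of 132.8°.
Waning ⇒ past full, so θ = 360° − 132.8° = 227.2°.

227°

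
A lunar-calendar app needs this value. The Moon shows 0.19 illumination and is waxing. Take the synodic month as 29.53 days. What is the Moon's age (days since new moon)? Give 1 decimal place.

Invert f = (1 − cos θ)/2 to get cos θ = 1 − 2(0.19) = 0.620, hence θ₀ = arccos 0.620 = 51.7°.
The Moon is waxing (0°–180°), so θ = 51.7° directly.
At 360°/29.53 d per day, 51.7° corresponds to 4.24 days.

4.2 days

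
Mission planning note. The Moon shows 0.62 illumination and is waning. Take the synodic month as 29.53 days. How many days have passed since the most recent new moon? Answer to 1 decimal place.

21.0 days

Invert f = (1 − cos θ)/2 to get cos θ = 1 − 2(0.62) = -0.240, hence θ₀ = arccos -0.240 = 103.9°.
Waning ⇒ past full, so θ = 360° − 103.9° = 256.1°.
At 360°/29.53 d per day, 256.1° corresponds to 21.01 days.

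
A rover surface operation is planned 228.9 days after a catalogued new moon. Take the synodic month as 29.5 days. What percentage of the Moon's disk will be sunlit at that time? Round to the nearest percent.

47%

228.9/29.5 = 7.759 lunations, so 7 complete cycles and 22.40 d into the next.
The Moon has covered 22.40/29.5 of its cycle, so θ ≈ 360° × 22.40/29.5 = 273.4°.
Illuminated fraction = (1 − cos 273.4°)/2 = (1 − 0.059)/2 ≈ 0.471, so 47%.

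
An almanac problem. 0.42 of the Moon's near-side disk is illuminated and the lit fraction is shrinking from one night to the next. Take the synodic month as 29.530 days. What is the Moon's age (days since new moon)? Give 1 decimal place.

22.9 days

Invert f = (1 − cos θ)/2 to get cos θ = 1 − 2(0.42) = 0.160, hence θ₀ = arccos 0.160 = 80.8°.
A waning Moon lies in 180°–360°, so θ = 360° − 80.8° = 279.2°.
At 360°/29.530 d per day, 279.2° corresponds to 22.90 days.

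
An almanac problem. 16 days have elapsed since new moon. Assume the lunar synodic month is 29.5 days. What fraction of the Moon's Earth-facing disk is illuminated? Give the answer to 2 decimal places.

Elongation θ = 360° × 16/29.5 ≈ 195.3°.
With cos θ = (-0.965), the lit fraction is (1 − (-0.965))/2 ≈ 0.982.

0.98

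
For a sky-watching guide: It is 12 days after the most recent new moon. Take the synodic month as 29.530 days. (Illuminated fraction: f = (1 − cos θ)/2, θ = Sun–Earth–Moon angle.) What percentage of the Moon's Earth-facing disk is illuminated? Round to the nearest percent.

The Moon has covered 12/29.530 of its cycle, so θ ≈ 360° × 12/29.530 = 146.3°.
Illuminated fraction = (1 − cos 146.3°)/2 = (1 − (-0.832))/2 ≈ 0.916, so 92%.

92%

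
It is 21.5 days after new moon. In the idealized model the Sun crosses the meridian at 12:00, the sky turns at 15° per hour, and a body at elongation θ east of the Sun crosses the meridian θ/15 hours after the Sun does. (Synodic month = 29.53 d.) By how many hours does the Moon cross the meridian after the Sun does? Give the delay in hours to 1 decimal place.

Phase angle: θ = 360°·(21.5 d)/(29.53 d) = 262.1°.
The Moon trails the Sun by θ/15 = 262.1/15 ≈ 17.47 hours.
So the Moon crosses the meridian 17.47 h after the Sun.

17.5 h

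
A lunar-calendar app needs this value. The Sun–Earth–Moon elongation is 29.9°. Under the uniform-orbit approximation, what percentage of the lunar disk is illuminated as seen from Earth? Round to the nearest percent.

cos 29.9° = 0.867, so f = (1 − 0.867)/2 = 0.067, i.e. 7%.

7%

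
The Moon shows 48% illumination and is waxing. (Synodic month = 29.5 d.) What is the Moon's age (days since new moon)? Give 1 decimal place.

From f = (1 − cos θ)/2: cos θ = 1 − 2×0.48 = 0.040; arccos → 87.7°.
The Moon is waxing (0°–180°), so θ = 87.7° directly.
At 360°/29.5 d per day, 87.7° corresponds to 7.19 days.

7.2 days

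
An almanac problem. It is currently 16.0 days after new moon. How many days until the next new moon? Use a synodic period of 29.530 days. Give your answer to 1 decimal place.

The next new moon completes the synodic month: 29.530 − 16.0 = 13.530 days.

13.5 days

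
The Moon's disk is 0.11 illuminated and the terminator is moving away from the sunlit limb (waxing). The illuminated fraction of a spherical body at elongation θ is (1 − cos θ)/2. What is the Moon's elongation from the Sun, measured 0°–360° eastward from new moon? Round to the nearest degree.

cos θ = 1 − 2f = 0.780, giving a principal value of 38.7°.
The Moon is waxing (0°–180°), so θ = 38.7° directly.

39°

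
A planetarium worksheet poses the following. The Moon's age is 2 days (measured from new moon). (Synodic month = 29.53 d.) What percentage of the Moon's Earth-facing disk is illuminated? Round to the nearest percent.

4%

Phase angle: θ = 360°·(2 d)/(29.53 d) = 24.4°.
With cos θ = 0.911, the lit fraction is (1 − 0.911)/2 ≈ 0.045, so 4%.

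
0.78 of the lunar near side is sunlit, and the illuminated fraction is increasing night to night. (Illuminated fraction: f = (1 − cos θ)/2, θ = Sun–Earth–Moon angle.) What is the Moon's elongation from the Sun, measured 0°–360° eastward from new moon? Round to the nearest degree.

Invert f = (1 − cos θ)/2 to get cos θ = 1 − 2(0.78) = -0.560, hence θ₀ = arccos -0.560 = 124.1°.
Before full moon the principal value applies: θ = 124.1°.

124°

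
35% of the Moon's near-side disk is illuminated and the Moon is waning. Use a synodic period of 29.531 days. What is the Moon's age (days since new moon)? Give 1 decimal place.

cos θ = 1 − 2f = 0.300, giving a principal value of 72.5°.
Since the Moon is past full (waning), take the reflex angle: θ = 360° − 72.5° = 287.5°.
Age = 29.531 × 287.5°/360° ≈ 23.58 days.

23.6 days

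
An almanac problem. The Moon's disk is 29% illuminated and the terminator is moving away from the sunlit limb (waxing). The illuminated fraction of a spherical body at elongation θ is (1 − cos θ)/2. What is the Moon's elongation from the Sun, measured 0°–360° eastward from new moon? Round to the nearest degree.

cos θ = 1 − 2f = 0.420, giving a principal value of 65.2°.
The Moon is waxing (0°–180°), so θ = 65.2° directly.

65°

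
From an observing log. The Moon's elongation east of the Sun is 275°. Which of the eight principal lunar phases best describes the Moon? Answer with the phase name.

275° lies in the last quarter sector of the 8-phase cycle.

last quarter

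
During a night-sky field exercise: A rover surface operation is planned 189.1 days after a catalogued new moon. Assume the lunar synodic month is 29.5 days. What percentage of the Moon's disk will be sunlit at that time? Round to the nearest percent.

189.1 d spans 6 complete synodic months (6 × 29.5 = 177.00 d) plus 12.10 d.
Elongation θ = 360° × 12.10/29.5 ≈ 147.7°.
cos 147.7° = (-0.845), so f = (1 − (-0.845))/2 = 0.922, so 92%.

92%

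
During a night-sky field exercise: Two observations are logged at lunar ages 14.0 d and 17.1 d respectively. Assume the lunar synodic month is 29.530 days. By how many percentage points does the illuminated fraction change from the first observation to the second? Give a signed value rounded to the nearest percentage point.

-5 percentage points

θ₁ = 360° × 14.0/29.530 = 170.7°, f₁ = (1 − cos θ₁)/2 = 0.993.
θ₂ = 360° × 17.1/29.530 = 208.5°, f₂ = (1 − cos θ₂)/2 = 0.940.
Change = f₂ − f₁ = -0.054 → -5 percentage points.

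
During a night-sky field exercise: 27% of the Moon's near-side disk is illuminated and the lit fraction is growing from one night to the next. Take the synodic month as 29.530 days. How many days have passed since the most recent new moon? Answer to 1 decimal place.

From f = (1 − cos θ)/2: cos θ = 1 − 2×0.27 = 0.460; arccos → 62.6°.
The Moon is waxing (0°–180°), so θ = 62.6° directly.
Age = 29.530 × 62.6°/360° ≈ 5.14 days.

5.1 days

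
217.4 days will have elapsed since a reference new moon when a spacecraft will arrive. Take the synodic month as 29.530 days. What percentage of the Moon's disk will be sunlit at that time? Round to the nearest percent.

217.4/29.530 = 7.362 lunations, so 7 complete cycles and 10.69 d into the next.
Elongation θ = 360° × 10.69/29.530 ≈ 130.3°.
Illuminated fraction = (1 − cos 130.3°)/2 = (1 − (-0.647))/2 ≈ 0.824, so 82%.

82%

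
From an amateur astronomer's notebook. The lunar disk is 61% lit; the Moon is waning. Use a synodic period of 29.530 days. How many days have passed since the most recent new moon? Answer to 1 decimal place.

21.1 days

Invert f = (1 − cos θ)/2 to get cos θ = 1 − 2(0.61) = -0.220, hence θ₀ = arccos -0.220 = 102.7°.
A waning Moon lies in 180°–360°, so θ = 360° − 102.7° = 257.3°.
That fraction of the synodic month is 257.3/360 × 29.530 d ≈ 21.11 d.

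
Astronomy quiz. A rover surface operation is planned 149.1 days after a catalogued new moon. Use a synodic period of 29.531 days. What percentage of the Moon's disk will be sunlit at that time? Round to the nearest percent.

2%

149.1 d spans 5 complete synodic months (5 × 29.531 = 147.66 d) plus 1.44 d.
The Moon has covered 1.44/29.531 of its cycle, so θ ≈ 360° × 1.44/29.531 = 17.6°.
With cos θ = 0.953, the lit fraction is (1 − 0.953)/2 ≈ 0.023, so 2%.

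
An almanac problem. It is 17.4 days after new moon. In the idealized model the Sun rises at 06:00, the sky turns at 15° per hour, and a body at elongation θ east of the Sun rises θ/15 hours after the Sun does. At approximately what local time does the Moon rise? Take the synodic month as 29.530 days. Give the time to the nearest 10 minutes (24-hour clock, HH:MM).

Elongation θ = 360° × 17.4/29.530 ≈ 212.1°.
The Moon trails the Sun by θ/15 = 212.1/15 ≈ 14.14 hours.
06:00 + 14.142 h ≈ 20:08 → 20:10 to the nearest ten minutes.

20:10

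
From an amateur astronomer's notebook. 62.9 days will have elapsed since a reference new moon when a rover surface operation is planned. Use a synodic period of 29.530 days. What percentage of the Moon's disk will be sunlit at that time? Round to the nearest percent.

16%

62.9/29.530 = 2.130 lunations, so 2 complete cycles and 3.84 d into the next.
The Moon has covered 3.84/29.530 of its cycle, so θ ≈ 360° × 3.84/29.530 = 46.8°.
Illuminated fraction = (1 − cos 46.8°)/2 = (1 − 0.684)/2 ≈ 0.158, so 16%.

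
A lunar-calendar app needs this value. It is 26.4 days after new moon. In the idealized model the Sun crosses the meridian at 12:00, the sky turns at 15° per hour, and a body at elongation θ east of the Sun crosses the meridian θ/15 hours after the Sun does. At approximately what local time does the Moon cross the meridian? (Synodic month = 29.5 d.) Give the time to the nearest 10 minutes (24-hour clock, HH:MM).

09:30

Elongation θ = 360° × 26.4/29.5 ≈ 322.2°.
At 15° of sky rotation per hour, 322.2° corresponds to a 21.48 h lag.
12:00 + 21.478 h ≈ 09:29 → 09:30 to the nearest ten minutes.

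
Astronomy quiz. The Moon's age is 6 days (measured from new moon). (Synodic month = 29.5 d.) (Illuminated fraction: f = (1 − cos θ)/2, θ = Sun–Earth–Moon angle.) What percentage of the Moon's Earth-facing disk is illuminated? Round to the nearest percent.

36%

Phase angle: θ = 360°·(6 d)/(29.5 d) = 73.2°.
Illuminated fraction = (1 − cos 73.2°)/2 = (1 − 0.289)/2 ≈ 0.356, so 36%.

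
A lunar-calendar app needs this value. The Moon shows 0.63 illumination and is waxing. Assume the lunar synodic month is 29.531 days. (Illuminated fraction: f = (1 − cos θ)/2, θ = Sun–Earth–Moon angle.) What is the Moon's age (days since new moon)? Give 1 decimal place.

Invert f = (1 − cos θ)/2 to get cos θ = 1 − 2(0.63) = -0.260, hence θ₀ = arccos -0.260 = 105.1°.
Waxing ⇒ before full, so θ = 105.1°.
At 360°/29.531 d per day, 105.1° corresponds to 8.62 days.

8.6 days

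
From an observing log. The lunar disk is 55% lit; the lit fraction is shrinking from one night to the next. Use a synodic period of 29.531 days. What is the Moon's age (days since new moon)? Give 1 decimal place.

21.7 days

From f = (1 − cos θ)/2: cos θ = 1 − 2×0.55 = -0.100; arccos → 95.7°.
Since the Moon is past full (waning), take the reflex angle: θ = 360° − 95.7° = 264.3°.
At 360°/29.531 d per day, 264.3° corresponds to 21.68 days.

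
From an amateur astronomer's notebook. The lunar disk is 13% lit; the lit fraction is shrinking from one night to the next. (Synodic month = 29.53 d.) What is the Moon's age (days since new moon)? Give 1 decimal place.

26.1 days

From f = (1 − cos θ)/2: cos θ = 1 − 2×0.13 = 0.740; arccos → 42.3°.
A waning Moon lies in 180°–360°, so θ = 360° − 42.3° = 317.7°.
At 360°/29.53 d per day, 317.7° corresponds to 26.06 days.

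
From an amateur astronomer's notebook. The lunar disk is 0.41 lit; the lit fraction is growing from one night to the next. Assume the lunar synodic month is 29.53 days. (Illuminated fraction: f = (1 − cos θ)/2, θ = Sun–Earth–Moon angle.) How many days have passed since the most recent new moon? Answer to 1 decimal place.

Invert f = (1 − cos θ)/2 to get cos θ = 1 − 2(0.41) = 0.180, hence θ₀ = arccos 0.180 = 79.6°.
Waxing ⇒ before full, so θ = 79.6°.
At 360°/29.53 d per day, 79.6° corresponds to 6.53 days.

6.5 days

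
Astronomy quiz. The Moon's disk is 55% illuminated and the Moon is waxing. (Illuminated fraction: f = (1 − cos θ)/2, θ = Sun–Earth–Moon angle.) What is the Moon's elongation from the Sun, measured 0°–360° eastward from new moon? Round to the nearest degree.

Invert f = (1 − cos θ)/2 to get cos θ = 1 − 2(0.55) = -0.100, hence θ₀ = arccos -0.100 = 95.7°.
Before full moon the principal value applies: θ = 95.7°.

96°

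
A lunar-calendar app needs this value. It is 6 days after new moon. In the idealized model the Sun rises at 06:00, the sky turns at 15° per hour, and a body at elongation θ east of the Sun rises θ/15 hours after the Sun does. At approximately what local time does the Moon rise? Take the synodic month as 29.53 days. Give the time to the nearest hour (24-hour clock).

Elongation θ = 360° × 6/29.53 ≈ 73.1°.
The Moon trails the Sun by θ/15 = 73.1/15 ≈ 4.88 hours.
06:00 + 4.88 h ≈ 10:53 → 11:00 to the nearest hour.

11:00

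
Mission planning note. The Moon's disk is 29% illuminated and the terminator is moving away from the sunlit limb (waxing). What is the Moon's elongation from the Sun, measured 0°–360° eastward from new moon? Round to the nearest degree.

Invert f = (1 − cos θ)/2 to get cos θ = 1 − 2(0.29) = 0.420, hence θ₀ = arccos 0.420 = 65.2°.
The Moon is waxing (0°–180°), so θ = 65.2° directly.

65°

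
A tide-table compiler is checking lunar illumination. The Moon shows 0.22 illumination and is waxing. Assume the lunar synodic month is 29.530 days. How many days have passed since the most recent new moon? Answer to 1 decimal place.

4.6 days

cos θ = 1 − 2f = 0.560, giving a principal value of 55.9°.
Before full moon the principal value applies: θ = 55.9°.
At 360°/29.530 d per day, 55.9° corresponds to 4.59 days.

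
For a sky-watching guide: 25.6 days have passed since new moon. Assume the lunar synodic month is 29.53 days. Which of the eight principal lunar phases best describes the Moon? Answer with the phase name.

At 25.6/29.53 of the cycle, θ ≈ 312° — the waning crescent range.

waning crescent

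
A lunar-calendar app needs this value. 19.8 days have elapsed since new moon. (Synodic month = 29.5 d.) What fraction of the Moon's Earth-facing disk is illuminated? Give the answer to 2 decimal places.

0.74

The Moon has covered 19.8/29.5 of its cycle, so θ ≈ 360° × 19.8/29.5 = 241.6°.
With cos θ = (-0.475), the lit fraction is (1 − (-0.475))/2 ≈ 0.738.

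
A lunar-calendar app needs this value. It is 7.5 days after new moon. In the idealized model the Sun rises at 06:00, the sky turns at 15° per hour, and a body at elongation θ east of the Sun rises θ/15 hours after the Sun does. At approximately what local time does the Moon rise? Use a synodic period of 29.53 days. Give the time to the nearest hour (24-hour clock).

The Moon has covered 7.5/29.53 of its cycle, so θ ≈ 360° × 7.5/29.53 = 91.4°.
The Moon trails the Sun by θ/15 = 91.4/15 ≈ 6.10 hours.
06:00 + 6.10 h ≈ 12:06 → 12:00 to the nearest hour.

12:00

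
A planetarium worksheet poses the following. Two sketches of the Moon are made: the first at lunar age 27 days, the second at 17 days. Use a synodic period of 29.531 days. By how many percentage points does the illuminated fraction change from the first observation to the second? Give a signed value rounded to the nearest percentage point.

θ₁ = 360° × 27/29.531 = 329.1°, f₁ = (1 − cos θ₁)/2 = 0.071.
θ₂ = 360° × 17/29.531 = 207.2°, f₂ = (1 − cos θ₂)/2 = 0.945.
Change = f₂ − f₁ = +0.874 → +87 percentage points.

+87 pp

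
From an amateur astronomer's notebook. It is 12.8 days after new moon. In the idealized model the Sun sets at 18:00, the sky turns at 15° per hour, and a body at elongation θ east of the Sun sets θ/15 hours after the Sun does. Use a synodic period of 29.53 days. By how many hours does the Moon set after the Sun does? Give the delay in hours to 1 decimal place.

10.4 h

The Moon has covered 12.8/29.53 of its cycle, so θ ≈ 360° × 12.8/29.53 = 156.0°.
At 15° of sky rotation per hour, 156.0° corresponds to a 10.40 h lag.
So the Moon sets 10.40 h after the Sun.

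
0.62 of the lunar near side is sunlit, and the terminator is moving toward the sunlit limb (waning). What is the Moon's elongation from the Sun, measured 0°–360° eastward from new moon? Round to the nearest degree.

256°

Invert f = (1 − cos θ)/2 to get cos θ = 1 − 2(0.62) = -0.240, hence θ₀ = arccos -0.240 = 103.9°.
Waning ⇒ past full, so θ = 360° − 103.9° = 256.1°.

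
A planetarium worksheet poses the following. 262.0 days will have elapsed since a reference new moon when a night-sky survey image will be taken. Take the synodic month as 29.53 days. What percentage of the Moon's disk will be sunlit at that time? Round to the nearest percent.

262.0/29.53 = 8.872 lunations, so 8 complete cycles and 25.76 d into the next.
Elongation θ = 360° × 25.76/29.53 ≈ 314.0°.
cos 314.0° = 0.695, so f = (1 − 0.695)/2 = 0.152, so 15%.

15%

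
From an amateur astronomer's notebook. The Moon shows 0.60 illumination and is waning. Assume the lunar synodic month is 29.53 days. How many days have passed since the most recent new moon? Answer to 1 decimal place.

Invert f = (1 − cos θ)/2 to get cos θ = 1 − 2(0.60) = -0.200, hence θ₀ = arccos -0.200 = 101.5°.
Since the Moon is past full (waning), take the reflex angle: θ = 360° − 101.5° = 258.5°.
That fraction of the synodic month is 258.5/360 × 29.53 d ≈ 21.20 d.

21.2 days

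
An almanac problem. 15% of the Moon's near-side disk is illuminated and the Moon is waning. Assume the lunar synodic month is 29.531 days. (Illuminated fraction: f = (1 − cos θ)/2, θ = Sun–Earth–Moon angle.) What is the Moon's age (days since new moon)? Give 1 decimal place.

Invert f = (1 − cos θ)/2 to get cos θ = 1 − 2(0.15) = 0.700, hence θ₀ = arccos 0.700 = 45.6°.
Since the Moon is past full (waning), take the reflex angle: θ = 360° − 45.6° = 314.4°.
Age = 29.531 × 314.4°/360° ≈ 25.79 days.

25.8 days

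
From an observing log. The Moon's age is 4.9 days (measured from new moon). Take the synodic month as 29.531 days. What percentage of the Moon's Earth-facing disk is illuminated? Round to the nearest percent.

25%

The Moon has covered 4.9/29.531 of its cycle, so θ ≈ 360° × 4.9/29.531 = 59.7°.
cos 59.7° = 0.504, so f = (1 − 0.504)/2 = 0.248, so 25%.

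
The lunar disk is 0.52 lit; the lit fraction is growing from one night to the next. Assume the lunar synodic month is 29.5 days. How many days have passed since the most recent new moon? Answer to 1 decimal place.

cos θ = 1 − 2f = -0.040, giving a principal value of 92.3°.
The Moon is waxing (0°–180°), so θ = 92.3° directly.
That fraction of the synodic month is 92.3/360 × 29.5 d ≈ 7.56 d.

7.6 days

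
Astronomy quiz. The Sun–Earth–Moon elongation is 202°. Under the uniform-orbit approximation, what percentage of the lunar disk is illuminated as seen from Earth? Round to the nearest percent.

96%

Half-versine of 202°: (1 − (-0.927))/2 = 0.964, i.e. 96%.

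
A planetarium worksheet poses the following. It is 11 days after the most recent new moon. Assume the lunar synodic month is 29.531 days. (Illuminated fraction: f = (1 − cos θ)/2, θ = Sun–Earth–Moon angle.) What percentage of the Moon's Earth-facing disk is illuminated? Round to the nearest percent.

85%

The Moon has covered 11/29.531 of its cycle, so θ ≈ 360° × 11/29.531 = 134.1°.
cos 134.1° = (-0.696), so f = (1 − (-0.696))/2 = 0.848, so 85%.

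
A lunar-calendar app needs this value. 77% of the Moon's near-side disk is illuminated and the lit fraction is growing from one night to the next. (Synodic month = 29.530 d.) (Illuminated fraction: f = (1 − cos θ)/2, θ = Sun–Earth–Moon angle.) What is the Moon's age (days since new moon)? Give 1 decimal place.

10.1 days

cos θ = 1 − 2f = -0.540, giving a principal value of 122.7°.
The Moon is waxing (0°–180°), so θ = 122.7° directly.
Age = 29.530 × 122.7°/360° ≈ 10.06 days.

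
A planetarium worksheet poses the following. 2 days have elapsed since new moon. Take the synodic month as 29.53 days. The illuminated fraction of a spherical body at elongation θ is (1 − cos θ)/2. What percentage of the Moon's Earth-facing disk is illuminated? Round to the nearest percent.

Elongation θ = 360° × 2/29.53 ≈ 24.4°.
With cos θ = 0.911, the lit fraction is (1 − 0.911)/2 ≈ 0.045, so 4%.

4%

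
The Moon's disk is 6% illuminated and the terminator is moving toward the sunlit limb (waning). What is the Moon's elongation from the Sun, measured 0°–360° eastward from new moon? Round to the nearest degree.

332°

cos θ = 1 − 2f = 0.880, giving a principal value of 28.4°.
Waning ⇒ past full, so θ = 360° − 28.4° = 331.6°.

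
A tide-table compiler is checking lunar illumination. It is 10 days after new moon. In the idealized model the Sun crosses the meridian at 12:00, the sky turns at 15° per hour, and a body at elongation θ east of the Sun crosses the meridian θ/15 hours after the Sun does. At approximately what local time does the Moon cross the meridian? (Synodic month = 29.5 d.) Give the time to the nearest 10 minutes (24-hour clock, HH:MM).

20:10

Elongation θ = 360° × 10/29.5 ≈ 122.0°.
At 15° of sky rotation per hour, 122.0° corresponds to a 8.14 h lag.
12:00 + 8.136 h ≈ 20:08 → 20:10 to the nearest ten minutes.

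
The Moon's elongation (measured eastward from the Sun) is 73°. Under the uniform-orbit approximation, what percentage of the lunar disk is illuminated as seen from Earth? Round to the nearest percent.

cos 73° = 0.292, so f = (1 − 0.292)/2 = 0.354, i.e. 35%.

35%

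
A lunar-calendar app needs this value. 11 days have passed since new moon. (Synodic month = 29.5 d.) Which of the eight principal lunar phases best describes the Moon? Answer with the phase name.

waxing gibbous

θ ≈ 360° × 11/29.5 = 134°, which falls in the waxing gibbous sector.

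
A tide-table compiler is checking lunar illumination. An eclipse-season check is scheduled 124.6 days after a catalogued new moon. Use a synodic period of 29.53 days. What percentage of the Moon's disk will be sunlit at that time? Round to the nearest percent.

124.6 d spans 4 complete synodic months (4 × 29.53 = 118.12 d) plus 6.48 d.
The Moon has covered 6.48/29.53 of its cycle, so θ ≈ 360° × 6.48/29.53 = 79.0°.
cos 79.0° = 0.191, so f = (1 − 0.191)/2 = 0.405, so 40%.

40%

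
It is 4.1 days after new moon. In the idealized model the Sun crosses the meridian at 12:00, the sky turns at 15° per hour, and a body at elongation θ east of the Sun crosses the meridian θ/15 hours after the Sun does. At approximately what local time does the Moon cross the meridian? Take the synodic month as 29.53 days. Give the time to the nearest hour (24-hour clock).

The Moon has covered 4.1/29.53 of its cycle, so θ ≈ 360° × 4.1/29.53 = 50.0°.
At 15° of sky rotation per hour, 50.0° corresponds to a 3.33 h lag.
12:00 + 3.33 h ≈ 15:20 → 15:00 to the nearest hour.

15:00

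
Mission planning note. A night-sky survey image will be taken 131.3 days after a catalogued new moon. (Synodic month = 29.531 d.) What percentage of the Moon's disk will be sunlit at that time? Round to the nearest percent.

131.3 d spans 4 complete synodic months (4 × 29.531 = 118.12 d) plus 13.18 d.
The Moon has covered 13.18/29.531 of its cycle, so θ ≈ 360° × 13.18/29.531 = 160.6°.
cos 160.6° = (-0.943), so f = (1 − (-0.943))/2 = 0.972, so 97%.

97%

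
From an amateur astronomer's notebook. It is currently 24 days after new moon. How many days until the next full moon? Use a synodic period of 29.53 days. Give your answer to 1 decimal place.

Full moon is 0.5 of the way through the cycle: age 0.5 × 29.53 = 14.765 d.
This lunation's full moon (14.765 d) has passed, so add one period: 44.295 − 24 = 20.295 days.

20.3 days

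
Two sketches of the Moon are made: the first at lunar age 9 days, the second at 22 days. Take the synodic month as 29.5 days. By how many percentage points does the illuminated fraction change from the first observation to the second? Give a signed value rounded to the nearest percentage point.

First observation: θ = 360°·9/29.5 = 109.8°, so f = 0.670.
Second observation: θ = 268.5°, f = 0.513.
Δf = 0.513 − 0.670 = -0.156, i.e. -16 pp.

-16 percentage points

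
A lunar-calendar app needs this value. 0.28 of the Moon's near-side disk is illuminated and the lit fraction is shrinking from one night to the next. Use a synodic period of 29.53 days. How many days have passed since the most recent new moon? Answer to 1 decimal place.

cos θ = 1 − 2f = 0.440, giving a principal value of 63.9°.
Waning ⇒ past full, so θ = 360° − 63.9° = 296.1°.
That fraction of the synodic month is 296.1/360 × 29.53 d ≈ 24.29 d.

24.3 days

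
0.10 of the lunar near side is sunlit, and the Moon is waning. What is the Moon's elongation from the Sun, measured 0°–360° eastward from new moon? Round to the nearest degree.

323°

cos θ = 1 − 2f = 0.800, giving a principal value of 36.9°.
Waning ⇒ past full, so θ = 360° − 36.9° = 323.1°.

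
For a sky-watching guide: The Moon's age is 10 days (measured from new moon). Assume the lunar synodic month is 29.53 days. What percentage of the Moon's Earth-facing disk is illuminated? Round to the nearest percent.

76%

Phase angle: θ = 360°·(10 d)/(29.53 d) = 121.9°.
cos 121.9° = (-0.529), so f = (1 − (-0.529))/2 = 0.764, so 76%.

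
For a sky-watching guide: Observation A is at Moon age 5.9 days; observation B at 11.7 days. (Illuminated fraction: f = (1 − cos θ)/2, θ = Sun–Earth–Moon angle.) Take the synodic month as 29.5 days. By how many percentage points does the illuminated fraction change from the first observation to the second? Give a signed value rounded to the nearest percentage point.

θ₁ = 360° × 5.9/29.5 = 72.0°, f₁ = (1 − cos θ₁)/2 = 0.345.
θ₂ = 360° × 11.7/29.5 = 142.8°, f₂ = (1 − cos θ₂)/2 = 0.898.
Change = f₂ − f₁ = +0.553 → +55 percentage points.

+55 percentage points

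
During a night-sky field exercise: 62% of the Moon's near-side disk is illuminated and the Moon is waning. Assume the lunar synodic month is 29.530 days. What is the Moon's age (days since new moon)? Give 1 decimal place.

21.0 days

Invert f = (1 − cos θ)/2 to get cos θ = 1 − 2(0.62) = -0.240, hence θ₀ = arccos -0.240 = 103.9°.
Since the Moon is past full (waning), take the reflex angle: θ = 360° − 103.9° = 256.1°.
That fraction of the synodic month is 256.1/360 × 29.530 d ≈ 21.01 d.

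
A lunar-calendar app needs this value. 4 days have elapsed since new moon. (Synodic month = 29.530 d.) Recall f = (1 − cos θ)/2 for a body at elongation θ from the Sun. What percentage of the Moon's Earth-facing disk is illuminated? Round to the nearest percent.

17%

The Moon has covered 4/29.530 of its cycle, so θ ≈ 360° × 4/29.530 = 48.8°.
cos 48.8° = 0.659, so f = (1 − 0.659)/2 = 0.170, so 17%.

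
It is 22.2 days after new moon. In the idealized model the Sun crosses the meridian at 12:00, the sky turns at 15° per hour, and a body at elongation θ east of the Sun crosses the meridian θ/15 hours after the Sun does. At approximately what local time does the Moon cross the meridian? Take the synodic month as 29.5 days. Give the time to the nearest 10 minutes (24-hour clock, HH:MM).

06:00

Elongation θ = 360° × 22.2/29.5 ≈ 270.9°.
At 15° of sky rotation per hour, 270.9° corresponds to a 18.06 h lag.
12:00 + 18.061 h ≈ 06:04 → 06:00 to the nearest ten minutes.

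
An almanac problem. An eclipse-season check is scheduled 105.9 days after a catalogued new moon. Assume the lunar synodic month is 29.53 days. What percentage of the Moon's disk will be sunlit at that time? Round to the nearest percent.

93%

105.9 d spans 3 complete synodic months (3 × 29.53 = 88.59 d) plus 17.31 d.
The Moon has covered 17.31/29.53 of its cycle, so θ ≈ 360° × 17.31/29.53 = 211.0°.
Illuminated fraction = (1 − cos 211.0°)/2 = (1 − (-0.857))/2 ≈ 0.928, so 93%.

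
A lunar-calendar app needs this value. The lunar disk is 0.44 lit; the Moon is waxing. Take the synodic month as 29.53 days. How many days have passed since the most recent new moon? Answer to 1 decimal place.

6.8 days

Invert f = (1 − cos θ)/2 to get cos θ = 1 − 2(0.44) = 0.120, hence θ₀ = arccos 0.120 = 83.1°.
The Moon is waxing (0°–180°), so θ = 83.1° directly.
Age = 29.53 × 83.1°/360° ≈ 6.82 days.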